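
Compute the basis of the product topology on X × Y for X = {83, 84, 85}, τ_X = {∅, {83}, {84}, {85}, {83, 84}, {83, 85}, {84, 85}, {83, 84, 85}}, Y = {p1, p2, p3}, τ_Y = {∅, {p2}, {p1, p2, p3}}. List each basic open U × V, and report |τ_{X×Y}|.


Basis B = {∅ × ∅, {83} × {p2}, {84} × {p2}, {85} × {p2}, {83, 84} × {p2}, {83, 85} × {p2}, {84, 85} × {p2}, {83} × {p1, p2, p3}, {83, 84, 85} × {p2}, {84} × {p1, p2, p3}, {85} × {p1, p2, p3}, {83, 84} × {p1, p2, p3}, {83, 85} × {p1, p2, p3}, {84, 85} × {p1, p2, p3}, {83, 84, 85} × {p1, p2, p3}}; |τ_{X×Y}| = 27.

Enumerate products U × V with U ∈ τ_X, V ∈ τ_Y (deduplicated):
  ∅ × ∅ = {} (∅)
  {83} × {p2} = {(83,p2)}
  {84} × {p2} = {(84,p2)}
  {85} × {p2} = {(85,p2)}
  {83, 84} × {p2} = {(83,p2), (84,p2)}
  {83, 85} × {p2} = {(83,p2), (85,p2)}
  {84, 85} × {p2} = {(84,p2), (85,p2)}
  {83} × {p1, p2, p3} = {(83,p1), (83,p2), (83,p3)}
  {83, 84, 85} × {p2} = {(83,p2), (84,p2), (85,p2)}
  {84} × {p1, p2, p3} = {(84,p1), (84,p2), (84,p3)}
  {85} × {p1, p2, p3} = {(85,p1), (85,p2), (85,p3)}
  {83, 84} × {p1, p2, p3} = {(83,p1), (83,p2), (83,p3), (84,p1), (84,p2), (84,p3)}
  {83, 85} × {p1, p2, p3} = {(83,p1), (83,p2), (83,p3), (85,p1), (85,p2), (85,p3)}
  {84, 85} × {p1, p2, p3} = {(84,p1), (84,p2), (84,p3), (85,p1), (85,p2), (85,p3)}
  {83, 84, 85} × {p1, p2, p3} = {(83,p1), (83,p2), (83,p3), (84,p1), (84,p2), (84,p3), (85,p1), (85,p2), (85,p3)}
These 15 distinct sets form the basis B.
Close under arbitrary unions to get τ_{X×Y}; counting gives |τ_{X×Y}| = 27.


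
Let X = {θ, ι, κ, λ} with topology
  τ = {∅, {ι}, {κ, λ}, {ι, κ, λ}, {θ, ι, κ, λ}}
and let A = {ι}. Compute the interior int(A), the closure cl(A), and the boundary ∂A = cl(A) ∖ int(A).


int(A) = {ι}, cl(A) = {θ, ι}, ∂A = {θ}.

Closed sets in (X, τ) are complements of opens:
  closed(X, τ) = {∅, {θ}, {θ, ι}, {θ, κ, λ}, {θ, ι, κ, λ}}.
int(A) = ⋃ {U ∈ τ : U ⊆ A}. Opens contained in A: ∅, {ι}.
Taking the union of these: int(A) = {ι}.
cl(A) = ⋂ {C closed : A ⊆ C}. Closed sets containing A: {θ, ι}, {θ, ι, κ, λ}.
Intersecting these: cl(A) = {θ, ι}.
∂A = cl(A) ∖ int(A) = {θ, ι} ∖ {ι} = {θ}.


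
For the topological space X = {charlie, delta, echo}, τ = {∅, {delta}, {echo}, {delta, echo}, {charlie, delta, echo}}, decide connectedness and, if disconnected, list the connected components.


(X, τ) is connected.

Find clopen sets (U ∈ τ with X ∖ U ∈ τ):
  U = ∅, X ∖ U = {charlie, delta, echo} — both open, so U is clopen.
  U = {charlie, delta, echo}, X ∖ U = ∅ — both open, so U is clopen.
Only trivial clopens (∅ and X) exist, so (X, τ) is connected.
Compute connected components by grouping points that agree on all clopens:
  component: {charlie, delta, echo}


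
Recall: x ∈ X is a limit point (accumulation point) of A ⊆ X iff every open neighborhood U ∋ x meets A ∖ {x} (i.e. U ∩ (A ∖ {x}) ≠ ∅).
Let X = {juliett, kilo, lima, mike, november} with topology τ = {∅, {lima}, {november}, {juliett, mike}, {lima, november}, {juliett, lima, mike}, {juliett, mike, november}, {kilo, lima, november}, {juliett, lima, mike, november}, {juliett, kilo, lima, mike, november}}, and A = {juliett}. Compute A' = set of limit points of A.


A' = {mike}

For each x ∈ X, list the open sets U ∈ τ with x ∈ U, then check whether U ∩ (A ∖ {x}) ≠ ∅ for every such U.
  x = juliett: open {juliett, mike} ∋ x has {juliett, mike} ∩ (A ∖ {juliett}) = ∅, so x is NOT a limit point.
  x = kilo: open {kilo, lima, november} ∋ x has {kilo, lima, november} ∩ (A ∖ {kilo}) = ∅, so x is NOT a limit point.
  x = lima: open {lima} ∋ x has {lima} ∩ (A ∖ {lima}) = ∅, so x is NOT a limit point.
  x = mike: opens ∋ x are {juliett, mike}, {juliett, lima, mike}, {juliett, mike, november}, {juliett, lima, mike, november}, {juliett, kilo, lima, mike, november}; each meets A ∖ {mike}, so x IS a limit point.
  x = november: open {november} ∋ x has {november} ∩ (A ∖ {november}) = ∅, so x is NOT a limit point.
Collecting: A' = {mike}.


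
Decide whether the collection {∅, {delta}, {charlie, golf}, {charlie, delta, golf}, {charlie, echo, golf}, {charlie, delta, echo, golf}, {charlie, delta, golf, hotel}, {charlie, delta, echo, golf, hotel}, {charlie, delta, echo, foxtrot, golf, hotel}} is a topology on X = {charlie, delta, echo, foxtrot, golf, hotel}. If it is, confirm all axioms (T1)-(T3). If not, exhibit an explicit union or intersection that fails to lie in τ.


τ IS a topology on X.

Axiom (T1): ∅ ∈ τ? Yes; X ∈ τ? Yes.
Axiom (T2/T3): check pairwise unions and intersections of members of τ.
All pairwise intersections and unions checked — each lies in τ. Therefore τ satisfies (T1), (T2), (T3): it IS a topology on X.


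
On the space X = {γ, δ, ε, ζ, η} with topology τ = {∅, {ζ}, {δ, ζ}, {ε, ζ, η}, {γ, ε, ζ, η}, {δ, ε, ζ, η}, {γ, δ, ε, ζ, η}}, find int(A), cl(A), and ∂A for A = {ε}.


int(A) = ∅, cl(A) = {γ, ε, η}, ∂A = {γ, ε, η}.

Closed sets in (X, τ) are complements of opens:
  closed(X, τ) = {∅, {γ}, {δ}, {γ, δ}, {γ, ε, η}, {γ, δ, ε, η}, {γ, δ, ε, ζ, η}}.
int(A) = ⋃ {U ∈ τ : U ⊆ A}. Opens contained in A: ∅.
Taking the union of these: int(A) = ∅.
cl(A) = ⋂ {C closed : A ⊆ C}. Closed sets containing A: {γ, ε, η}, {γ, δ, ε, η}, {γ, δ, ε, ζ, η}.
Intersecting these: cl(A) = {γ, ε, η}.
∂A = cl(A) ∖ int(A) = {γ, ε, η} ∖ ∅ = {γ, ε, η}.


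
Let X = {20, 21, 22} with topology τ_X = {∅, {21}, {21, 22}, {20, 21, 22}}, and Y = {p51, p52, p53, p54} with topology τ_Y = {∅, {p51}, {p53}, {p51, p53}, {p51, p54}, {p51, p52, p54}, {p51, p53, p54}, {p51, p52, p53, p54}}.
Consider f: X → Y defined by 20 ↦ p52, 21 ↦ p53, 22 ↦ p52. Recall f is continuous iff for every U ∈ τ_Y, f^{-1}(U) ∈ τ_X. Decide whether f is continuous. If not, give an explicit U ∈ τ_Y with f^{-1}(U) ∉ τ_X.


f is NOT continuous.

Compute f^{-1}(U) for each U ∈ τ_Y:
  U = ∅: f^{-1}(U) = ∅ ∈ τ_X ✓.
  U = {p51}: f^{-1}(U) = ∅ ∈ τ_X ✓.
  U = {p53}: f^{-1}(U) = {21} ∈ τ_X ✓.
  U = {p51, p53}: f^{-1}(U) = {21} ∈ τ_X ✓.
  U = {p51, p54}: f^{-1}(U) = ∅ ∈ τ_X ✓.
  U = {p51, p52, p54}: f^{-1}(U) = {20, 22} ∉ τ_X ✗.
  U = {p51, p53, p54}: f^{-1}(U) = {21} ∈ τ_X ✓.
  U = {p51, p52, p53, p54}: f^{-1}(U) = {20, 21, 22} ∈ τ_X ✓.
Found U = {p51, p52, p54} with f^{-1}(U) = {20, 22} not in τ_X. Therefore f is NOT continuous.


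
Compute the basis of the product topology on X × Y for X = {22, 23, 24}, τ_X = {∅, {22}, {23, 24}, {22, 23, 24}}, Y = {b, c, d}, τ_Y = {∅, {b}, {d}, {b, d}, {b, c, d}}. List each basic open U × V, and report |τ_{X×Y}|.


Basis B = {∅ × ∅, {22} × {b}, {22} × {d}, {22} × {b, d}, {23, 24} × {b}, {23, 24} × {d}, {22} × {b, c, d}, {22, 23, 24} × {b}, {22, 23, 24} × {d}, {23, 24} × {b, d}, {22, 23, 24} × {b, d}, {23, 24} × {b, c, d}, {22, 23, 24} × {b, c, d}}; |τ_{X×Y}| = 25.

Enumerate products U × V with U ∈ τ_X, V ∈ τ_Y (deduplicated):
  ∅ × ∅ = {} (∅)
  {22} × {b} = {(22,b)}
  {22} × {d} = {(22,d)}
  {22} × {b, d} = {(22,b), (22,d)}
  {23, 24} × {b} = {(23,b), (24,b)}
  {23, 24} × {d} = {(23,d), (24,d)}
  {22} × {b, c, d} = {(22,b), (22,c), (22,d)}
  {22, 23, 24} × {b} = {(22,b), (23,b), (24,b)}
  {22, 23, 24} × {d} = {(22,d), (23,d), (24,d)}
  {23, 24} × {b, d} = {(23,b), (23,d), (24,b), (24,d)}
  {22, 23, 24} × {b, d} = {(22,b), (22,d), (23,b), (23,d), (24,b), (24,d)}
  {23, 24} × {b, c, d} = {(23,b), (23,c), (23,d), (24,b), (24,c), (24,d)}
  {22, 23, 24} × {b, c, d} = {(22,b), (22,c), (22,d), (23,b), (23,c), (23,d), (24,b), (24,c), (24,d)}
These 13 distinct sets form the basis B.
Close under arbitrary unions to get τ_{X×Y}; counting gives |τ_{X×Y}| = 25.


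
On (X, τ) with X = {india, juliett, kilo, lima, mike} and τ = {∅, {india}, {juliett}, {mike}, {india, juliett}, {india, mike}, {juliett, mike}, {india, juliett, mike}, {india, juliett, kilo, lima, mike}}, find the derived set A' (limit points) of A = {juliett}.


A' = {kilo, lima}

For each x ∈ X, list the open sets U ∈ τ with x ∈ U, then check whether U ∩ (A ∖ {x}) ≠ ∅ for every such U.
  x = india: open {india} ∋ x has {india} ∩ (A ∖ {india}) = ∅, so x is NOT a limit point.
  x = juliett: open {juliett} ∋ x has {juliett} ∩ (A ∖ {juliett}) = ∅, so x is NOT a limit point.
  x = kilo: opens ∋ x are {india, juliett, kilo, lima, mike}; each meets A ∖ {kilo}, so x IS a limit point.
  x = lima: opens ∋ x are {india, juliett, kilo, lima, mike}; each meets A ∖ {lima}, so x IS a limit point.
  x = mike: open {mike} ∋ x has {mike} ∩ (A ∖ {mike}) = ∅, so x is NOT a limit point.
Collecting: A' = {kilo, lima}.


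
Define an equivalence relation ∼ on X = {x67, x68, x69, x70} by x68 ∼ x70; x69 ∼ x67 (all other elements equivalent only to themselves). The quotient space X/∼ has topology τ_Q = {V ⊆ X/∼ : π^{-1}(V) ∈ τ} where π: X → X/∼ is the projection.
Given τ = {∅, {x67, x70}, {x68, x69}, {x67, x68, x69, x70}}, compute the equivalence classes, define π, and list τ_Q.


X/∼ = {[x67=x69], [x68=x70]}; |τ_Q| = 2.

Equivalence classes: [x67=x69], [x68=x70].
Quotient map π: X → X/∼ sends x67 ↦ [x67=x69], x68 ↦ [x68=x70], x69 ↦ [x67=x69], x70 ↦ [x68=x70].
For each subset V ⊆ X/∼, compute π^{-1}(V) ⊆ X and check whether π^{-1}(V) ∈ τ. V is open in τ_Q iff π^{-1}(V) ∈ τ.
  V = {}: π^{-1}(V) = ∅ ∈ τ ✓.
  V = {[x67=x69]}: π^{-1}(V) = {x67, x69} ∉ τ ✗.
  V = {[x68=x70]}: π^{-1}(V) = {x68, x70} ∉ τ ✗.
  V = {[x67=x69], [x68=x70]}: π^{-1}(V) = {x67, x68, x69, x70} ∈ τ ✓.
Open sets in the quotient: τ_Q = {{}, {[x67=x69], [x68=x70]}} (2 elements).


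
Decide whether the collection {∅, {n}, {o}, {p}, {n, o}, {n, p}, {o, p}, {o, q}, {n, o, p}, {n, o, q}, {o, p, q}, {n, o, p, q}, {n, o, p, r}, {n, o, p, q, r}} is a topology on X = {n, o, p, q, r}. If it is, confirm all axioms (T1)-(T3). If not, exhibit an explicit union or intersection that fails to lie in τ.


τ IS a topology on X.

Axiom (T1): ∅ ∈ τ? Yes; X ∈ τ? Yes.
Axiom (T2/T3): check pairwise unions and intersections of members of τ.
All pairwise intersections and unions checked — each lies in τ. Therefore τ satisfies (T1), (T2), (T3): it IS a topology on X.


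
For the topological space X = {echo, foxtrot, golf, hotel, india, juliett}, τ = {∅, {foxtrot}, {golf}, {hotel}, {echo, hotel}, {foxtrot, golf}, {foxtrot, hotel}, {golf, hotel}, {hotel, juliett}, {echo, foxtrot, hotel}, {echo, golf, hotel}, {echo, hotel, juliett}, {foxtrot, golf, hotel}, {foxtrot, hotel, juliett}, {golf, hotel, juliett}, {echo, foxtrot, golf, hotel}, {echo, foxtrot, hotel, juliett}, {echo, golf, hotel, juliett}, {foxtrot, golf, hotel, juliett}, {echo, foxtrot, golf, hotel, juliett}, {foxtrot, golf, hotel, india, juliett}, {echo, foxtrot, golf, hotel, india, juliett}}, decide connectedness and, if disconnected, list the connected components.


(X, τ) is connected.

Find clopen sets (U ∈ τ with X ∖ U ∈ τ):
  U = ∅, X ∖ U = {echo, foxtrot, golf, hotel, india, juliett} — both open, so U is clopen.
  U = {echo, foxtrot, golf, hotel, india, juliett}, X ∖ U = ∅ — both open, so U is clopen.
Only trivial clopens (∅ and X) exist, so (X, τ) is connected.
Compute connected components by grouping points that agree on all clopens:
  component: {echo, foxtrot, golf, hotel, india, juliett}


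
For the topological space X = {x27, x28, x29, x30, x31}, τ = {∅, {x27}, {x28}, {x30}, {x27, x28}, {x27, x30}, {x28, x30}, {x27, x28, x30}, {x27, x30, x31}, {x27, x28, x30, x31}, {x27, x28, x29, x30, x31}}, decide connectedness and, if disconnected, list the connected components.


(X, τ) is connected.

Find clopen sets (U ∈ τ with X ∖ U ∈ τ):
  U = ∅, X ∖ U = {x27, x28, x29, x30, x31} — both open, so U is clopen.
  U = {x27, x28, x29, x30, x31}, X ∖ U = ∅ — both open, so U is clopen.
Only trivial clopens (∅ and X) exist, so (X, τ) is connected.
Compute connected components by grouping points that agree on all clopens:
  component: {x27, x28, x29, x30, x31}


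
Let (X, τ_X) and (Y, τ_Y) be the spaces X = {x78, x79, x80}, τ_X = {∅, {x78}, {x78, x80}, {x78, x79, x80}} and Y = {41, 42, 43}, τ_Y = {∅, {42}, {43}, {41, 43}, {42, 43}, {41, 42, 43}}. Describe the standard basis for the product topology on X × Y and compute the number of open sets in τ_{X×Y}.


Basis B = {∅ × ∅, {x78} × {42}, {x78} × {43}, {x78} × {41, 43}, {x78} × {42, 43}, {x78, x80} × {42}, {x78, x80} × {43}, {x78} × {41, 42, 43}, {x78, x79, x80} × {42}, {x78, x79, x80} × {43}, {x78, x80} × {41, 43}, {x78, x80} × {42, 43}, {x78, x80} × {41, 42, 43}, {x78, x79, x80} × {41, 43}, {x78, x79, x80} × {42, 43}, {x78, x79, x80} × {41, 42, 43}}; |τ_{X×Y}| = 40.

Enumerate products U × V with U ∈ τ_X, V ∈ τ_Y (deduplicated):
  ∅ × ∅ = {} (∅)
  {x78} × {42} = {(x78,42)}
  {x78} × {43} = {(x78,43)}
  {x78} × {41, 43} = {(x78,41), (x78,43)}
  {x78} × {42, 43} = {(x78,42), (x78,43)}
  {x78, x80} × {42} = {(x78,42), (x80,42)}
  {x78, x80} × {43} = {(x78,43), (x80,43)}
  {x78} × {41, 42, 43} = {(x78,41), (x78,42), (x78,43)}
  {x78, x79, x80} × {42} = {(x78,42), (x79,42), (x80,42)}
  {x78, x79, x80} × {43} = {(x78,43), (x79,43), (x80,43)}
  {x78, x80} × {41, 43} = {(x78,41), (x78,43), (x80,41), (x80,43)}
  {x78, x80} × {42, 43} = {(x78,42), (x78,43), (x80,42), (x80,43)}
  {x78, x80} × {41, 42, 43} = {(x78,41), (x78,42), (x78,43), (x80,41), (x80,42), (x80,43)}
  {x78, x79, x80} × {41, 43} = {(x78,41), (x78,43), (x79,41), (x79,43), (x80,41), (x80,43)}
  {x78, x79, x80} × {42, 43} = {(x78,42), (x78,43), (x79,42), (x79,43), (x80,42), (x80,43)}
  {x78, x79, x80} × {41, 42, 43} = {(x78,41), (x78,42), (x78,43), (x79,41), (x79,42), (x79,43), (x80,41), (x80,42), (x80,43)}
These 16 distinct sets form the basis B.
Close under arbitrary unions to get τ_{X×Y}; counting gives |τ_{X×Y}| = 40.


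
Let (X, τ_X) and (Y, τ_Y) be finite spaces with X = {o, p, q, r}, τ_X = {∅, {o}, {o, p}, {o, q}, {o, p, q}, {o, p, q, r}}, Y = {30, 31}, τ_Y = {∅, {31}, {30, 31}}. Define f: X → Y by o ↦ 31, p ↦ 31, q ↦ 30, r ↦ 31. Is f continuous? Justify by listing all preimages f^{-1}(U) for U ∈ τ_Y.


f is NOT continuous.

Compute f^{-1}(U) for each U ∈ τ_Y:
  U = ∅: f^{-1}(U) = ∅ ∈ τ_X ✓.
  U = {31}: f^{-1}(U) = {o, p, r} ∉ τ_X ✗.
  U = {30, 31}: f^{-1}(U) = {o, p, q, r} ∈ τ_X ✓.
Found U = {31} with f^{-1}(U) = {o, p, r} not in τ_X. Therefore f is NOT continuous.


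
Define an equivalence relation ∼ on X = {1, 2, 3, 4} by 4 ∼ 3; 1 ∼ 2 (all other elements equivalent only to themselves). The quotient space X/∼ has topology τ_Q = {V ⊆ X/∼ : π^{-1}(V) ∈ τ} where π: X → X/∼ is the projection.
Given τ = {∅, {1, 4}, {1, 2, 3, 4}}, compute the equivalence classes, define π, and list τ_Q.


X/∼ = {[1=2], [3=4]}; |τ_Q| = 2.

Equivalence classes: [1=2], [3=4].
Quotient map π: X → X/∼ sends 1 ↦ [1=2], 2 ↦ [1=2], 3 ↦ [3=4], 4 ↦ [3=4].
For each subset V ⊆ X/∼, compute π^{-1}(V) ⊆ X and check whether π^{-1}(V) ∈ τ. V is open in τ_Q iff π^{-1}(V) ∈ τ.
  V = {}: π^{-1}(V) = ∅ ∈ τ ✓.
  V = {[1=2]}: π^{-1}(V) = {1, 2} ∉ τ ✗.
  V = {[3=4]}: π^{-1}(V) = {3, 4} ∉ τ ✗.
  V = {[1=2], [3=4]}: π^{-1}(V) = {1, 2, 3, 4} ∈ τ ✓.
Open sets in the quotient: τ_Q = {{}, {[1=2], [3=4]}} (2 elements).


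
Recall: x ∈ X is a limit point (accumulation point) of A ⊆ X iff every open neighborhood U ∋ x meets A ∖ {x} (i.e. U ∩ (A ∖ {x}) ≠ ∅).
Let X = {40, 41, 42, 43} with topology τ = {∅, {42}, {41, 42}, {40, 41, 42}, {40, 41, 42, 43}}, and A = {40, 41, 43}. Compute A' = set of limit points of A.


A' = {40, 43}

For each x ∈ X, list the open sets U ∈ τ with x ∈ U, then check whether U ∩ (A ∖ {x}) ≠ ∅ for every such U.
  x = 40: opens ∋ x are {40, 41, 42}, {40, 41, 42, 43}; each meets A ∖ {40}, so x IS a limit point.
  x = 41: open {41, 42} ∋ x has {41, 42} ∩ (A ∖ {41}) = ∅, so x is NOT a limit point.
  x = 42: open {42} ∋ x has {42} ∩ (A ∖ {42}) = ∅, so x is NOT a limit point.
  x = 43: opens ∋ x are {40, 41, 42, 43}; each meets A ∖ {43}, so x IS a limit point.
Collecting: A' = {40, 43}.


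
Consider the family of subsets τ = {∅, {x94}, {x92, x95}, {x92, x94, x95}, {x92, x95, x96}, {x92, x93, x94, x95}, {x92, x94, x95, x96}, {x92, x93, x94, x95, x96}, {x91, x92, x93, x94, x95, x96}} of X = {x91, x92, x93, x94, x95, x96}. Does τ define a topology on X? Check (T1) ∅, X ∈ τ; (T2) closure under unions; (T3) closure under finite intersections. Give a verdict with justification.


τ IS a topology on X.

Axiom (T1): ∅ ∈ τ? Yes; X ∈ τ? Yes.
Axiom (T2/T3): check pairwise unions and intersections of members of τ.
All pairwise intersections and unions checked — each lies in τ. Therefore τ satisfies (T1), (T2), (T3): it IS a topology on X.


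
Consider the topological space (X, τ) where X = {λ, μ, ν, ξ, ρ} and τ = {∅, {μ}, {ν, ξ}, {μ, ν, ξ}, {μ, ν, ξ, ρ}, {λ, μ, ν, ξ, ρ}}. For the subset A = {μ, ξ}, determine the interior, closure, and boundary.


int(A) = {μ}, cl(A) = {λ, μ, ν, ξ, ρ}, ∂A = {λ, ν, ξ, ρ}.

Closed sets in (X, τ) are complements of opens:
  closed(X, τ) = {∅, {λ}, {λ, ρ}, {λ, μ, ρ}, {λ, ν, ξ, ρ}, {λ, μ, ν, ξ, ρ}}.
int(A) = ⋃ {U ∈ τ : U ⊆ A}. Opens contained in A: ∅, {μ}.
Taking the union of these: int(A) = {μ}.
cl(A) = ⋂ {C closed : A ⊆ C}. Closed sets containing A: {λ, μ, ν, ξ, ρ}.
Intersecting these: cl(A) = {λ, μ, ν, ξ, ρ}.
∂A = cl(A) ∖ int(A) = {λ, μ, ν, ξ, ρ} ∖ {μ} = {λ, ν, ξ, ρ}.


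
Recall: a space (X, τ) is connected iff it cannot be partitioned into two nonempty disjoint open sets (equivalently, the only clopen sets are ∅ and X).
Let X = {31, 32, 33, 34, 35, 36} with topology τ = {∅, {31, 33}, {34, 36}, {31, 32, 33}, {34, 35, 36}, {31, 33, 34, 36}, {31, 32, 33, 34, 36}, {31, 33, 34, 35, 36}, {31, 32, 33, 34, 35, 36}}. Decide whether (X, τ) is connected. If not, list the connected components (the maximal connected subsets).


(X, τ) is disconnected; components = [{31, 32, 33}, {34, 35, 36}].

Find clopen sets (U ∈ τ with X ∖ U ∈ τ):
  U = ∅, X ∖ U = {31, 32, 33, 34, 35, 36} — both open, so U is clopen.
  U = {31, 32, 33}, X ∖ U = {34, 35, 36} — both open, so U is clopen.
  U = {34, 35, 36}, X ∖ U = {31, 32, 33} — both open, so U is clopen.
  U = {31, 32, 33, 34, 35, 36}, X ∖ U = ∅ — both open, so U is clopen.
Nontrivial clopen(s) exist: e.g. {31, 32, 33}. So (X, τ) is disconnected.
Compute connected components by grouping points that agree on all clopens:
  component: {31, 32, 33}
  component: {34, 35, 36}


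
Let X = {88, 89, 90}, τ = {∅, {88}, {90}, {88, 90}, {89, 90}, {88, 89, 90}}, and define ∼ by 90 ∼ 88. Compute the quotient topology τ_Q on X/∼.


X/∼ = {[88=90], [89]}; |τ_Q| = 3.

Equivalence classes: [88=90], [89].
Quotient map π: X → X/∼ sends 88 ↦ [88=90], 89 ↦ [89], 90 ↦ [88=90].
For each subset V ⊆ X/∼, compute π^{-1}(V) ⊆ X and check whether π^{-1}(V) ∈ τ. V is open in τ_Q iff π^{-1}(V) ∈ τ.
  V = {}: π^{-1}(V) = ∅ ∈ τ ✓.
  V = {[88=90]}: π^{-1}(V) = {88, 90} ∈ τ ✓.
  V = {[89]}: π^{-1}(V) = {89} ∉ τ ✗.
  V = {[88=90], [89]}: π^{-1}(V) = {88, 89, 90} ∈ τ ✓.
Open sets in the quotient: τ_Q = {{}, {[88=90]}, {[88=90], [89]}} (3 elements).


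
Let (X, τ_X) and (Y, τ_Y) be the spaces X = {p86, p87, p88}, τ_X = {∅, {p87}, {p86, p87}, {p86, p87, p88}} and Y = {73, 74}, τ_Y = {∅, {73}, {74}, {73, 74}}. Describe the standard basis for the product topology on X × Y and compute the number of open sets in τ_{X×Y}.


Basis B = {∅ × ∅, {p87} × {73}, {p87} × {74}, {p86, p87} × {73}, {p86, p87} × {74}, {p87} × {73, 74}, {p86, p87, p88} × {73}, {p86, p87, p88} × {74}, {p86, p87} × {73, 74}, {p86, p87, p88} × {73, 74}}; |τ_{X×Y}| = 16.

Enumerate products U × V with U ∈ τ_X, V ∈ τ_Y (deduplicated):
  ∅ × ∅ = {} (∅)
  {p87} × {73} = {(p87,73)}
  {p87} × {74} = {(p87,74)}
  {p86, p87} × {73} = {(p86,73), (p87,73)}
  {p86, p87} × {74} = {(p86,74), (p87,74)}
  {p87} × {73, 74} = {(p87,73), (p87,74)}
  {p86, p87, p88} × {73} = {(p86,73), (p87,73), (p88,73)}
  {p86, p87, p88} × {74} = {(p86,74), (p87,74), (p88,74)}
  {p86, p87} × {73, 74} = {(p86,73), (p86,74), (p87,73), (p87,74)}
  {p86, p87, p88} × {73, 74} = {(p86,73), (p86,74), (p87,73), (p87,74), (p88,73), (p88,74)}
These 10 distinct sets form the basis B.
Close under arbitrary unions to get τ_{X×Y}; counting gives |τ_{X×Y}| = 16.


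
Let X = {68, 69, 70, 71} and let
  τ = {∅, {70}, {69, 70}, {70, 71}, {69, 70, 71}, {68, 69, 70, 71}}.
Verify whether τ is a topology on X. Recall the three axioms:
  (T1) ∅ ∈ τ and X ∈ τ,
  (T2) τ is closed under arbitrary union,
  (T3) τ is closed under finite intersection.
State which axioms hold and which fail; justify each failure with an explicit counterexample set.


τ IS a topology on X.

Axiom (T1): ∅ ∈ τ? Yes; X ∈ τ? Yes.
Axiom (T2/T3): check pairwise unions and intersections of members of τ.
All pairwise intersections and unions checked — each lies in τ. Therefore τ satisfies (T1), (T2), (T3): it IS a topology on X.


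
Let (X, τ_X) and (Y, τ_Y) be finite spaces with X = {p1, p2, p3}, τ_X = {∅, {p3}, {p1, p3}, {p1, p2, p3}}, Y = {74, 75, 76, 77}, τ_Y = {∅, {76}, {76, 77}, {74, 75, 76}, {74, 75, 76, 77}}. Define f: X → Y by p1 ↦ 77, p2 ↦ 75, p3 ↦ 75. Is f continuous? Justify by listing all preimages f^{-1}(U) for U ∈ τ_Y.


f is NOT continuous.

Compute f^{-1}(U) for each U ∈ τ_Y:
  U = ∅: f^{-1}(U) = ∅ ∈ τ_X ✓.
  U = {76}: f^{-1}(U) = ∅ ∈ τ_X ✓.
  U = {76, 77}: f^{-1}(U) = {p1} ∉ τ_X ✗.
  U = {74, 75, 76}: f^{-1}(U) = {p2, p3} ∉ τ_X ✗.
  U = {74, 75, 76, 77}: f^{-1}(U) = {p1, p2, p3} ∈ τ_X ✓.
Found U = {76, 77} with f^{-1}(U) = {p1} not in τ_X. Therefore f is NOT continuous.


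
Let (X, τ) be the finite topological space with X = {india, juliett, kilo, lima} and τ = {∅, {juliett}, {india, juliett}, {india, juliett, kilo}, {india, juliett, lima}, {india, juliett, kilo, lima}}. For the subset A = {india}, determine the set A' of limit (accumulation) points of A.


A' = {kilo, lima}

For each x ∈ X, list the open sets U ∈ τ with x ∈ U, then check whether U ∩ (A ∖ {x}) ≠ ∅ for every such U.
  x = india: open {india, juliett} ∋ x has {india, juliett} ∩ (A ∖ {india}) = ∅, so x is NOT a limit point.
  x = juliett: open {juliett} ∋ x has {juliett} ∩ (A ∖ {juliett}) = ∅, so x is NOT a limit point.
  x = kilo: opens ∋ x are {india, juliett, kilo}, {india, juliett, kilo, lima}; each meets A ∖ {kilo}, so x IS a limit point.
  x = lima: opens ∋ x are {india, juliett, lima}, {india, juliett, kilo, lima}; each meets A ∖ {lima}, so x IS a limit point.
Collecting: A' = {kilo, lima}.


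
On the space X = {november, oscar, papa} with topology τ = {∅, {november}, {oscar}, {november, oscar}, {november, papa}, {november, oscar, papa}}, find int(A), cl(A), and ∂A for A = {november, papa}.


int(A) = {november, papa}, cl(A) = {november, papa}, ∂A = ∅.

Closed sets in (X, τ) are complements of opens:
  closed(X, τ) = {∅, {oscar}, {papa}, {november, papa}, {oscar, papa}, {november, oscar, papa}}.
int(A) = ⋃ {U ∈ τ : U ⊆ A}. Opens contained in A: ∅, {november}, {november, papa}.
Taking the union of these: int(A) = {november, papa}.
cl(A) = ⋂ {C closed : A ⊆ C}. Closed sets containing A: {november, papa}, {november, oscar, papa}.
Intersecting these: cl(A) = {november, papa}.
∂A = cl(A) ∖ int(A) = {november, papa} ∖ {november, papa} = ∅.


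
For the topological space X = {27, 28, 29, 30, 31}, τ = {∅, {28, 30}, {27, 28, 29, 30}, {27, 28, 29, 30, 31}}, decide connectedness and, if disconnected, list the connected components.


(X, τ) is connected.

Find clopen sets (U ∈ τ with X ∖ U ∈ τ):
  U = ∅, X ∖ U = {27, 28, 29, 30, 31} — both open, so U is clopen.
  U = {27, 28, 29, 30, 31}, X ∖ U = ∅ — both open, so U is clopen.
Only trivial clopens (∅ and X) exist, so (X, τ) is connected.
Compute connected components by grouping points that agree on all clopens:
  component: {27, 28, 29, 30, 31}


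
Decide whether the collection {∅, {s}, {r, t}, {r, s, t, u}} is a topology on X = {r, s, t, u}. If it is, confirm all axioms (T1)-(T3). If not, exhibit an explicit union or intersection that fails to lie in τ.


τ is NOT a topology on X.

Axiom (T1): ∅ ∈ τ? Yes; X ∈ τ? Yes.
Axiom (T2/T3): check pairwise unions and intersections of members of τ.
Counterexample for (T2): {s} ∪ {r, t} = {r, s, t} ∉ τ. Therefore τ is NOT a topology.


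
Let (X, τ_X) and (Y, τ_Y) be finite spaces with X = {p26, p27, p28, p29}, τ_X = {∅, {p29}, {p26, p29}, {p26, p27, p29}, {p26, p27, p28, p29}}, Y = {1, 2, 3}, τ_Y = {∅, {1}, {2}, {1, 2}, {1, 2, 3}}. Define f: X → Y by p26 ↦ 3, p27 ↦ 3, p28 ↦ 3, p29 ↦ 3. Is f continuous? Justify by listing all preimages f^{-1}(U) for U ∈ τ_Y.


f IS continuous.

Compute f^{-1}(U) for each U ∈ τ_Y:
  U = ∅: f^{-1}(U) = ∅ ∈ τ_X ✓.
  U = {1}: f^{-1}(U) = ∅ ∈ τ_X ✓.
  U = {2}: f^{-1}(U) = ∅ ∈ τ_X ✓.
  U = {1, 2}: f^{-1}(U) = ∅ ∈ τ_X ✓.
  U = {1, 2, 3}: f^{-1}(U) = {p26, p27, p28, p29} ∈ τ_X ✓.
Every preimage lies in τ_X, so f IS continuous.


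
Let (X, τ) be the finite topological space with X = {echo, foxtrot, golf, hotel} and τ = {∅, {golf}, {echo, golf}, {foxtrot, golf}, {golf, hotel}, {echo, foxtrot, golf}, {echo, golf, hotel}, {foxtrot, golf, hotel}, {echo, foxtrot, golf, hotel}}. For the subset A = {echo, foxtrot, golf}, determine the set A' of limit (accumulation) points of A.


A' = {echo, foxtrot, hotel}

For each x ∈ X, list the open sets U ∈ τ with x ∈ U, then check whether U ∩ (A ∖ {x}) ≠ ∅ for every such U.
  x = echo: opens ∋ x are {echo, golf}, {echo, foxtrot, golf}, {echo, golf, hotel}, {echo, foxtrot, golf, hotel}; each meets A ∖ {echo}, so x IS a limit point.
  x = foxtrot: opens ∋ x are {foxtrot, golf}, {echo, foxtrot, golf}, {foxtrot, golf, hotel}, {echo, foxtrot, golf, hotel}; each meets A ∖ {foxtrot}, so x IS a limit point.
  x = golf: open {golf} ∋ x has {golf} ∩ (A ∖ {golf}) = ∅, so x is NOT a limit point.
  x = hotel: opens ∋ x are {golf, hotel}, {echo, golf, hotel}, {foxtrot, golf, hotel}, {echo, foxtrot, golf, hotel}; each meets A ∖ {hotel}, so x IS a limit point.
Collecting: A' = {echo, foxtrot, hotel}.


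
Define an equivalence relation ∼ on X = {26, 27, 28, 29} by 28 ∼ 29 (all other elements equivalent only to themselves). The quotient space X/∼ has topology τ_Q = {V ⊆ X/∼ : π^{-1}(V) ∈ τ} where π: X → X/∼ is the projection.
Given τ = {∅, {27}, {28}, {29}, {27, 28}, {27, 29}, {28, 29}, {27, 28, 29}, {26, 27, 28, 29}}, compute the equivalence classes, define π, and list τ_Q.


X/∼ = {[26], [27], [28=29]}; |τ_Q| = 5.

Equivalence classes: [26], [27], [28=29].
Quotient map π: X → X/∼ sends 26 ↦ [26], 27 ↦ [27], 28 ↦ [28=29], 29 ↦ [28=29].
For each subset V ⊆ X/∼, compute π^{-1}(V) ⊆ X and check whether π^{-1}(V) ∈ τ. V is open in τ_Q iff π^{-1}(V) ∈ τ.
  V = {}: π^{-1}(V) = ∅ ∈ τ ✓.
  V = {[26]}: π^{-1}(V) = {26} ∉ τ ✗.
  V = {[27]}: π^{-1}(V) = {27} ∈ τ ✓.
  V = {[26], [27]}: π^{-1}(V) = {26, 27} ∉ τ ✗.
  V = {[28=29]}: π^{-1}(V) = {28, 29} ∈ τ ✓.
  V = {[26], [28=29]}: π^{-1}(V) = {26, 28, 29} ∉ τ ✗.
  V = {[27], [28=29]}: π^{-1}(V) = {27, 28, 29} ∈ τ ✓.
  V = {[26], [27], [28=29]}: π^{-1}(V) = {26, 27, 28, 29} ∈ τ ✓.
Open sets in the quotient: τ_Q = {{}, {[27]}, {[28=29]}, {[27], [28=29]}, {[26], [27], [28=29]}} (5 elements).


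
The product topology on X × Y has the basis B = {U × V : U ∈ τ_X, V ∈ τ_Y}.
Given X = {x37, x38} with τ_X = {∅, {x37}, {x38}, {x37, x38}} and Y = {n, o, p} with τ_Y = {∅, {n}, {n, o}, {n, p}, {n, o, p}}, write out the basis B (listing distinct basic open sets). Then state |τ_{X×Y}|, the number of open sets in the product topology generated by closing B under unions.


Basis B = {∅ × ∅, {x37} × {n}, {x38} × {n}, {x37} × {n, o}, {x37} × {n, p}, {x37, x38} × {n}, {x38} × {n, o}, {x38} × {n, p}, {x37} × {n, o, p}, {x38} × {n, o, p}, {x37, x38} × {n, o}, {x37, x38} × {n, p}, {x37, x38} × {n, o, p}}; |τ_{X×Y}| = 25.

Enumerate products U × V with U ∈ τ_X, V ∈ τ_Y (deduplicated):
  ∅ × ∅ = {} (∅)
  {x37} × {n} = {(x37,n)}
  {x38} × {n} = {(x38,n)}
  {x37} × {n, o} = {(x37,n), (x37,o)}
  {x37} × {n, p} = {(x37,n), (x37,p)}
  {x37, x38} × {n} = {(x37,n), (x38,n)}
  {x38} × {n, o} = {(x38,n), (x38,o)}
  {x38} × {n, p} = {(x38,n), (x38,p)}
  {x37} × {n, o, p} = {(x37,n), (x37,o), (x37,p)}
  {x38} × {n, o, p} = {(x38,n), (x38,o), (x38,p)}
  {x37, x38} × {n, o} = {(x37,n), (x37,o), (x38,n), (x38,o)}
  {x37, x38} × {n, p} = {(x37,n), (x37,p), (x38,n), (x38,p)}
  {x37, x38} × {n, o, p} = {(x37,n), (x37,o), (x37,p), (x38,n), (x38,o), (x38,p)}
These 13 distinct sets form the basis B.
Close under arbitrary unions to get τ_{X×Y}; counting gives |τ_{X×Y}| = 25.


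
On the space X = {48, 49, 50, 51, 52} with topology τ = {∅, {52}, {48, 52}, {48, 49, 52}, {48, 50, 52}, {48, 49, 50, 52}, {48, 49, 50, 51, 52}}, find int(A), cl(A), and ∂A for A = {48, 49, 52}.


int(A) = {48, 49, 52}, cl(A) = {48, 49, 50, 51, 52}, ∂A = {50, 51}.

Closed sets in (X, τ) are complements of opens:
  closed(X, τ) = {∅, {51}, {49, 51}, {50, 51}, {49, 50, 51}, {48, 49, 50, 51}, {48, 49, 50, 51, 52}}.
int(A) = ⋃ {U ∈ τ : U ⊆ A}. Opens contained in A: ∅, {52}, {48, 52}, {48, 49, 52}.
Taking the union of these: int(A) = {48, 49, 52}.
cl(A) = ⋂ {C closed : A ⊆ C}. Closed sets containing A: {48, 49, 50, 51, 52}.
Intersecting these: cl(A) = {48, 49, 50, 51, 52}.
∂A = cl(A) ∖ int(A) = {48, 49, 50, 51, 52} ∖ {48, 49, 52} = {50, 51}.


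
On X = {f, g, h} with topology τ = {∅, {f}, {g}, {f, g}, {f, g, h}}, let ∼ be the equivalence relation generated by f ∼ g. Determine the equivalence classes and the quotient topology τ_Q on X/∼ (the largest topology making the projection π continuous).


X/∼ = {[f=g], [h]}; |τ_Q| = 3.

Equivalence classes: [f=g], [h].
Quotient map π: X → X/∼ sends f ↦ [f=g], g ↦ [f=g], h ↦ [h].
For each subset V ⊆ X/∼, compute π^{-1}(V) ⊆ X and check whether π^{-1}(V) ∈ τ. V is open in τ_Q iff π^{-1}(V) ∈ τ.
  V = {}: π^{-1}(V) = ∅ ∈ τ ✓.
  V = {[f=g]}: π^{-1}(V) = {f, g} ∈ τ ✓.
  V = {[h]}: π^{-1}(V) = {h} ∉ τ ✗.
  V = {[f=g], [h]}: π^{-1}(V) = {f, g, h} ∈ τ ✓.
Open sets in the quotient: τ_Q = {{}, {[f=g]}, {[f=g], [h]}} (3 elements).


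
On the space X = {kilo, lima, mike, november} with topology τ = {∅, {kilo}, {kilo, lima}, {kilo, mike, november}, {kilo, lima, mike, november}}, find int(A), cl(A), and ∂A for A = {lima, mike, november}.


int(A) = ∅, cl(A) = {lima, mike, november}, ∂A = {lima, mike, november}.

Closed sets in (X, τ) are complements of opens:
  closed(X, τ) = {∅, {lima}, {mike, november}, {lima, mike, november}, {kilo, lima, mike, november}}.
int(A) = ⋃ {U ∈ τ : U ⊆ A}. Opens contained in A: ∅.
Taking the union of these: int(A) = ∅.
cl(A) = ⋂ {C closed : A ⊆ C}. Closed sets containing A: {lima, mike, november}, {kilo, lima, mike, november}.
Intersecting these: cl(A) = {lima, mike, november}.
∂A = cl(A) ∖ int(A) = {lima, mike, november} ∖ ∅ = {lima, mike, november}.


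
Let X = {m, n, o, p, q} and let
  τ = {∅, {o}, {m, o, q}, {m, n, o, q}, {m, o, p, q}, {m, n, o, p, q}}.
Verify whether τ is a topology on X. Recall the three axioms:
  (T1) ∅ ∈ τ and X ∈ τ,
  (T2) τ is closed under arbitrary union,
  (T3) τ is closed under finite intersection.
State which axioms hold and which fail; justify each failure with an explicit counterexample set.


τ IS a topology on X.

Axiom (T1): ∅ ∈ τ? Yes; X ∈ τ? Yes.
Axiom (T2/T3): check pairwise unions and intersections of members of τ.
All pairwise intersections and unions checked — each lies in τ. Therefore τ satisfies (T1), (T2), (T3): it IS a topology on X.


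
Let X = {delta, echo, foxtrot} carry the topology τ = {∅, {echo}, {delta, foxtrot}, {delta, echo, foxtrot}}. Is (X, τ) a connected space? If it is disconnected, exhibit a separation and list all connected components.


(X, τ) is disconnected; components = [{echo}, {delta, foxtrot}].

Find clopen sets (U ∈ τ with X ∖ U ∈ τ):
  U = ∅, X ∖ U = {delta, echo, foxtrot} — both open, so U is clopen.
  U = {echo}, X ∖ U = {delta, foxtrot} — both open, so U is clopen.
  U = {delta, foxtrot}, X ∖ U = {echo} — both open, so U is clopen.
  U = {delta, echo, foxtrot}, X ∖ U = ∅ — both open, so U is clopen.
Nontrivial clopen(s) exist: e.g. {echo}. So (X, τ) is disconnected.
Compute connected components by grouping points that agree on all clopens:
  component: {echo}
  component: {delta, foxtrot}


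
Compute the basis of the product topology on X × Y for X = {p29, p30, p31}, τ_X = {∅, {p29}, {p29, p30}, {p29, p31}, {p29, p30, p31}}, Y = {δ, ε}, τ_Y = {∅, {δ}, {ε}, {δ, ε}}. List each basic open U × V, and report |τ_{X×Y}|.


Basis B = {∅ × ∅, {p29} × {δ}, {p29} × {ε}, {p29} × {δ, ε}, {p29, p30} × {δ}, {p29, p31} × {δ}, {p29, p30} × {ε}, {p29, p31} × {ε}, {p29, p30, p31} × {δ}, {p29, p30, p31} × {ε}, {p29, p30} × {δ, ε}, {p29, p31} × {δ, ε}, {p29, p30, p31} × {δ, ε}}; |τ_{X×Y}| = 25.

Enumerate products U × V with U ∈ τ_X, V ∈ τ_Y (deduplicated):
  ∅ × ∅ = {} (∅)
  {p29} × {δ} = {(p29,δ)}
  {p29} × {ε} = {(p29,ε)}
  {p29} × {δ, ε} = {(p29,δ), (p29,ε)}
  {p29, p30} × {δ} = {(p29,δ), (p30,δ)}
  {p29, p31} × {δ} = {(p29,δ), (p31,δ)}
  {p29, p30} × {ε} = {(p29,ε), (p30,ε)}
  {p29, p31} × {ε} = {(p29,ε), (p31,ε)}
  {p29, p30, p31} × {δ} = {(p29,δ), (p30,δ), (p31,δ)}
  {p29, p30, p31} × {ε} = {(p29,ε), (p30,ε), (p31,ε)}
  {p29, p30} × {δ, ε} = {(p29,δ), (p29,ε), (p30,δ), (p30,ε)}
  {p29, p31} × {δ, ε} = {(p29,δ), (p29,ε), (p31,δ), (p31,ε)}
  {p29, p30, p31} × {δ, ε} = {(p29,δ), (p29,ε), (p30,δ), (p30,ε), (p31,δ), (p31,ε)}
These 13 distinct sets form the basis B.
Close under arbitrary unions to get τ_{X×Y}; counting gives |τ_{X×Y}| = 25.


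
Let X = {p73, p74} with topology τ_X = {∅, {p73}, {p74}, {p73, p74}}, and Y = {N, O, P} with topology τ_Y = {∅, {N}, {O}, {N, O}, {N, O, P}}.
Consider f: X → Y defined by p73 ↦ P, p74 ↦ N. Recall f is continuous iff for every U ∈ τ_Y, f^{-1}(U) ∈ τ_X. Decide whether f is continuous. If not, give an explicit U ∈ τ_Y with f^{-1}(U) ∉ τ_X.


f IS continuous.

Compute f^{-1}(U) for each U ∈ τ_Y:
  U = ∅: f^{-1}(U) = ∅ ∈ τ_X ✓.
  U = {N}: f^{-1}(U) = {p74} ∈ τ_X ✓.
  U = {O}: f^{-1}(U) = ∅ ∈ τ_X ✓.
  U = {N, O}: f^{-1}(U) = {p74} ∈ τ_X ✓.
  U = {N, O, P}: f^{-1}(U) = {p73, p74} ∈ τ_X ✓.
Every preimage lies in τ_X, so f IS continuous.


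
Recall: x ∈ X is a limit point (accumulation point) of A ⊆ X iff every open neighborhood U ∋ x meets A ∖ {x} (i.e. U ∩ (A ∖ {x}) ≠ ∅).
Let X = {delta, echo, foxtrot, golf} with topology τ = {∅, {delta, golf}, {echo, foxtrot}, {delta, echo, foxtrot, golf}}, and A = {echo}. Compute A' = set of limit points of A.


A' = {foxtrot}

For each x ∈ X, list the open sets U ∈ τ with x ∈ U, then check whether U ∩ (A ∖ {x}) ≠ ∅ for every such U.
  x = delta: open {delta, golf} ∋ x has {delta, golf} ∩ (A ∖ {delta}) = ∅, so x is NOT a limit point.
  x = echo: open {echo, foxtrot} ∋ x has {echo, foxtrot} ∩ (A ∖ {echo}) = ∅, so x is NOT a limit point.
  x = foxtrot: opens ∋ x are {echo, foxtrot}, {delta, echo, foxtrot, golf}; each meets A ∖ {foxtrot}, so x IS a limit point.
  x = golf: open {delta, golf} ∋ x has {delta, golf} ∩ (A ∖ {golf}) = ∅, so x is NOT a limit point.
Collecting: A' = {foxtrot}.


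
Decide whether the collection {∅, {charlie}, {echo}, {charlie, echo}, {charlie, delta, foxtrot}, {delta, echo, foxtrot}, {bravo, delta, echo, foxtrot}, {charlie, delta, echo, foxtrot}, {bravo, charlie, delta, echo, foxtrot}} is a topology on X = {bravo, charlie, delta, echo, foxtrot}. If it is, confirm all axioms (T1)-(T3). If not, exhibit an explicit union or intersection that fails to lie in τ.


τ is NOT a topology on X.

Axiom (T1): ∅ ∈ τ? Yes; X ∈ τ? Yes.
Axiom (T2/T3): check pairwise unions and intersections of members of τ.
Counterexample for (T3): {charlie, delta, foxtrot} ∩ {delta, echo, foxtrot} = {delta, foxtrot} ∉ τ. Therefore τ is NOT a topology.


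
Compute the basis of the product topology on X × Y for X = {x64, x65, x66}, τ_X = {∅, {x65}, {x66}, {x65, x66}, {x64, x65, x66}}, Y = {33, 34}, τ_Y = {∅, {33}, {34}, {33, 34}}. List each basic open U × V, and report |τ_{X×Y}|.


Basis B = {∅ × ∅, {x65} × {33}, {x65} × {34}, {x66} × {33}, {x66} × {34}, {x65} × {33, 34}, {x65, x66} × {33}, {x65, x66} × {34}, {x66} × {33, 34}, {x64, x65, x66} × {33}, {x64, x65, x66} × {34}, {x65, x66} × {33, 34}, {x64, x65, x66} × {33, 34}}; |τ_{X×Y}| = 25.

Enumerate products U × V with U ∈ τ_X, V ∈ τ_Y (deduplicated):
  ∅ × ∅ = {} (∅)
  {x65} × {33} = {(x65,33)}
  {x65} × {34} = {(x65,34)}
  {x66} × {33} = {(x66,33)}
  {x66} × {34} = {(x66,34)}
  {x65} × {33, 34} = {(x65,33), (x65,34)}
  {x65, x66} × {33} = {(x65,33), (x66,33)}
  {x65, x66} × {34} = {(x65,34), (x66,34)}
  {x66} × {33, 34} = {(x66,33), (x66,34)}
  {x64, x65, x66} × {33} = {(x64,33), (x65,33), (x66,33)}
  {x64, x65, x66} × {34} = {(x64,34), (x65,34), (x66,34)}
  {x65, x66} × {33, 34} = {(x65,33), (x65,34), (x66,33), (x66,34)}
  {x64, x65, x66} × {33, 34} = {(x64,33), (x64,34), (x65,33), (x65,34), (x66,33), (x66,34)}
These 13 distinct sets form the basis B.
Close under arbitrary unions to get τ_{X×Y}; counting gives |τ_{X×Y}| = 25.


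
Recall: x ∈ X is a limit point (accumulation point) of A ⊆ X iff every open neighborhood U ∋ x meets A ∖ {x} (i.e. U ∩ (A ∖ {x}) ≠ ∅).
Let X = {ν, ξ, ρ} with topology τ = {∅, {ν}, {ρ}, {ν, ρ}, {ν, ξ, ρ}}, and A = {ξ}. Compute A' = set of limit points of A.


A' = ∅

For each x ∈ X, list the open sets U ∈ τ with x ∈ U, then check whether U ∩ (A ∖ {x}) ≠ ∅ for every such U.
  x = ν: open {ν} ∋ x has {ν} ∩ (A ∖ {ν}) = ∅, so x is NOT a limit point.
  x = ξ: open {ν, ξ, ρ} ∋ x has {ν, ξ, ρ} ∩ (A ∖ {ξ}) = ∅, so x is NOT a limit point.
  x = ρ: open {ρ} ∋ x has {ρ} ∩ (A ∖ {ρ}) = ∅, so x is NOT a limit point.
Collecting: A' = ∅.


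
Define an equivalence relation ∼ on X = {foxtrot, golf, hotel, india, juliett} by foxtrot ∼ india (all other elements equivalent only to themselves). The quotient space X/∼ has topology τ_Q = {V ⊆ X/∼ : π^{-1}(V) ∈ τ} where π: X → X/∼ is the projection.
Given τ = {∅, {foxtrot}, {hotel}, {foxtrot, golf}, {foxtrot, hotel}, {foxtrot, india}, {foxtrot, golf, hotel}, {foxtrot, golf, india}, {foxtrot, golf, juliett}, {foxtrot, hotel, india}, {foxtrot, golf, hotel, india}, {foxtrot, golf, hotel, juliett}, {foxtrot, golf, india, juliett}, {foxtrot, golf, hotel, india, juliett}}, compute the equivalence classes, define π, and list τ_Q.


X/∼ = {[foxtrot=india], [golf], [hotel], [juliett]}; |τ_Q| = 8.

Equivalence classes: [foxtrot=india], [golf], [hotel], [juliett].
Quotient map π: X → X/∼ sends foxtrot ↦ [foxtrot=india], golf ↦ [golf], hotel ↦ [hotel], india ↦ [foxtrot=india], juliett ↦ [juliett].
For each subset V ⊆ X/∼, compute π^{-1}(V) ⊆ X and check whether π^{-1}(V) ∈ τ. V is open in τ_Q iff π^{-1}(V) ∈ τ.
  V = {}: π^{-1}(V) = ∅ ∈ τ ✓.
  V = {[foxtrot=india]}: π^{-1}(V) = {foxtrot, india} ∈ τ ✓.
  V = {[golf]}: π^{-1}(V) = {golf} ∉ τ ✗.
  V = {[foxtrot=india], [golf]}: π^{-1}(V) = {foxtrot, golf, india} ∈ τ ✓.
  V = {[hotel]}: π^{-1}(V) = {hotel} ∈ τ ✓.
  V = {[foxtrot=india], [hotel]}: π^{-1}(V) = {foxtrot, hotel, india} ∈ τ ✓.
  V = {[golf], [hotel]}: π^{-1}(V) = {golf, hotel} ∉ τ ✗.
  V = {[foxtrot=india], [golf], [hotel]}: π^{-1}(V) = {foxtrot, golf, hotel, india} ∈ τ ✓.
  V = {[juliett]}: π^{-1}(V) = {juliett} ∉ τ ✗.
  V = {[foxtrot=india], [juliett]}: π^{-1}(V) = {foxtrot, india, juliett} ∉ τ ✗.
  V = {[golf], [juliett]}: π^{-1}(V) = {golf, juliett} ∉ τ ✗.
  V = {[foxtrot=india], [golf], [juliett]}: π^{-1}(V) = {foxtrot, golf, india, juliett} ∈ τ ✓.
  V = {[hotel], [juliett]}: π^{-1}(V) = {hotel, juliett} ∉ τ ✗.
  V = {[foxtrot=india], [hotel], [juliett]}: π^{-1}(V) = {foxtrot, hotel, india, juliett} ∉ τ ✗.
  V = {[golf], [hotel], [juliett]}: π^{-1}(V) = {golf, hotel, juliett} ∉ τ ✗.
  V = {[foxtrot=india], [golf], [hotel], [juliett]}: π^{-1}(V) = {foxtrot, golf, hotel, india, juliett} ∈ τ ✓.
Open sets in the quotient: τ_Q = {{}, {[foxtrot=india]}, {[foxtrot=india], [golf]}, {[hotel]}, {[foxtrot=india], [hotel]}, {[foxtrot=india], [golf], [hotel]}, {[foxtrot=india], [golf], [juliett]}, {[foxtrot=india], [golf], [hotel], [juliett]}} (8 elements).
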